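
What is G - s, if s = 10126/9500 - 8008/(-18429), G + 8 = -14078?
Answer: -1233188090527/87537750 ≈ -14088.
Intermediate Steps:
G = -14086 (G = -8 - 14078 = -14086)
s = 131344027/87537750 (s = 10126*(1/9500) - 8008*(-1/18429) = 5063/4750 + 8008/18429 = 131344027/87537750 ≈ 1.5004)
G - s = -14086 - 1*131344027/87537750 = -14086 - 131344027/87537750 = -1233188090527/87537750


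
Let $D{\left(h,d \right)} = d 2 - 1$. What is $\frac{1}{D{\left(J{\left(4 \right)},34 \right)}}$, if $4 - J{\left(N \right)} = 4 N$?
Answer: $\frac{1}{67} \approx 0.014925$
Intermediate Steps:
$J{\left(N \right)} = 4 - 4 N$
$D{\left(h,d \right)} = -1 + 2 d$ ($D{\left(h,d \right)} = 2 d - 1 = -1 + 2 d$)
$\frac{1}{D{\left(J{\left(4 \right)},34 \right)}} = \frac{1}{-1 + 2 \cdot 34} = \frac{1}{-1 + 68} = \frac{1}{67}$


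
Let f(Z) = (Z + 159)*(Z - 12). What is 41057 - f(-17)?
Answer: 45175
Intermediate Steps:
f(Z) = (-12 + Z)*(159 + Z) (f(Z) = (159 + Z)*(-12 + Z) = (-12 + Z)*(159 + Z))
41057 - f(-17) = 41057 - (-1908 + (-17)² + 147*(-17)) = 41057 - (-1908 + 289 - 2499) = 41057 - 1*(-4118) = 41057 + 4118 = 45175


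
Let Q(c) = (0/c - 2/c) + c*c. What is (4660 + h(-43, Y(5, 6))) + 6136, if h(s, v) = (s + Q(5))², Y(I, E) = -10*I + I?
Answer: 278364/25 ≈ 11135.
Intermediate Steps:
Q(c) = c² - 2/c (Q(c) = (0 - 2/c) + c² = -2/c + c² = c² - 2/c)
Y(I, E) = -9*I
h(s, v) = (123/5 + s)² (h(s, v) = (s + (-2 + 5³)/5)² = (s + (-2 + 125)/5)² = (s + (⅕)*123)² = (s + 123/5)² = (123/5 + s)²)
(4660 + h(-43, Y(5, 6))) + 6136 = (4660 + (123 + 5*(-43))²/25) + 6136 = (4660 + (123 - 215)²/25) + 6136 = (4660 + (1/25)*(-92)²) + 6136 = (4660 + (1/25)*8464) + 6136 = (4660 + 8464/25) + 6136 = 124964/25 + 6136 = 278364/25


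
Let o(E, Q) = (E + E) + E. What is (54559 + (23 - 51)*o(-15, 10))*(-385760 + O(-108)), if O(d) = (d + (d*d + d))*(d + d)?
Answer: -159560174432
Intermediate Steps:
o(E, Q) = 3*E (o(E, Q) = 2*E + E = 3*E)
O(d) = 2*d*(d**2 + 2*d) (O(d) = (d + (d**2 + d))*(2*d) = (d + (d + d**2))*(2*d) = (d**2 + 2*d)*(2*d) = 2*d*(d**2 + 2*d))
(54559 + (23 - 51)*o(-15, 10))*(-385760 + O(-108)) = (54559 + (23 - 51)*(3*(-15)))*(-385760 + 2*(-108)**2*(2 - 108)) = (54559 - 28*(-45))*(-385760 + 2*11664*(-106)) = (54559 + 1260)*(-385760 - 2472768) = 55819*(-2858528) = -159560174432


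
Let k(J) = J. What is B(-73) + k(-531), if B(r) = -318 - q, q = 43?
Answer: -892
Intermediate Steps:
B(r) = -361 (B(r) = -318 - 1*43 = -318 - 43 = -361)
B(-73) + k(-531) = -361 - 531 = -892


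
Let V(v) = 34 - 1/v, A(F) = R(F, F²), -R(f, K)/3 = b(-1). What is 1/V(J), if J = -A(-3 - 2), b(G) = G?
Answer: 3/103 ≈ 0.029126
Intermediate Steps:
R(f, K) = 3 (R(f, K) = -3*(-1) = 3)
A(F) = 3
J = -3 (J = -1*3 = -3)
1/V(J) = 1/(34 - 1/(-3)) = 1/(34 - 1*(-⅓)) = 1/(34 + ⅓) = 1/(103/3) = 3/103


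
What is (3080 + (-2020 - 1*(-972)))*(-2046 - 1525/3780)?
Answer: -785917148/189 ≈ -4.1583e+6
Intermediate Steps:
(3080 + (-2020 - 1*(-972)))*(-2046 - 1525/3780) = (3080 + (-2020 + 972))*(-2046 - 1525*1/3780) = (3080 - 1048)*(-2046 - 305/756) = 2032*(-1547081/756) = -785917148/189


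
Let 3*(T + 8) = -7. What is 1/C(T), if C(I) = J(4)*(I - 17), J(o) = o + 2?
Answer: -1/164 ≈ -0.0060976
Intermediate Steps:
T = -31/3 (T = -8 + (⅓)*(-7) = -8 - 7/3 = -31/3 ≈ -10.333)
J(o) = 2 + o
C(I) = -102 + 6*I (C(I) = (2 + 4)*(I - 17) = 6*(-17 + I) = -102 + 6*I)
1/C(T) = 1/(-102 + 6*(-31/3)) = 1/(-102 - 62) = 1/(-164) = -1/164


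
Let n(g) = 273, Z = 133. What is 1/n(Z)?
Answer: 1/273 ≈ 0.0036630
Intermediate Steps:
1/n(Z) = 1/273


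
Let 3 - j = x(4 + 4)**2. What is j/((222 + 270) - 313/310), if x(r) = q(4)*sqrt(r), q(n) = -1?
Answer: -1550/152207 ≈ -0.010183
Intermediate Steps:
x(r) = -sqrt(r)
j = -5 (j = 3 - (-sqrt(4 + 4))**2 = 3 - (-sqrt(8))**2 = 3 - (-2*sqrt(2))**2 = 3 - 1*8 = 3 - 8 = -5)
j/((222 + 270) - 313/310) = -5/((222 + 270) - 313/310) = -5/(492 - 313*1/310) = -5/(492 - 313/310) = -5/152207/310 = -5*310/152207 = -1550/152207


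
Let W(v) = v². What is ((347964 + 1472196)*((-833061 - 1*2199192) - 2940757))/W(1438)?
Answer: -2717958470400/516961 ≈ -5.2576e+6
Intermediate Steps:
((347964 + 1472196)*((-833061 - 1*2199192) - 2940757))/W(1438) = ((347964 + 1472196)*((-833061 - 1*2199192) - 2940757))/(1438²) = (1820160*((-833061 - 2199192) - 2940757))/2067844 = (1820160*(-3032253 - 2940757))*(1/2067844) = (1820160*(-5973010))*(1/2067844) = -10871833881600*1/2067844 = -2717958470400/516961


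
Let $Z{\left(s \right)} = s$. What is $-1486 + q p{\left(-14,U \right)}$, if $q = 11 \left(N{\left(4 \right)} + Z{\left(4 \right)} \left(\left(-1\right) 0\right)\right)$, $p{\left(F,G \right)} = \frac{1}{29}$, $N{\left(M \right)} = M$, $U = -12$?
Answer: $- \frac{43050}{29} \approx -1484.5$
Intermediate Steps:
$p{\left(F,G \right)} = \frac{1}{29}$
$q = 44$ ($q = 11 \left(4 + 4 \left(\left(-1\right) 0\right)\right) = 11 \left(4 + 4 \cdot 0\right) = 11 \left(4 + 0\right) = 11 \cdot 4 = 44$)
$-1486 + q p{\left(-14,U \right)} = -1486 + 44 \cdot \frac{1}{29} = -1486 + \frac{44}{29} = - \frac{43050}{29}$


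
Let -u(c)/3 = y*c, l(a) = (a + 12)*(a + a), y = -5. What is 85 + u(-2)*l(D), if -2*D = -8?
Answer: -3755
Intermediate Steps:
D = 4 (D = -1/2*(-8) = 4)
l(a) = 2*a*(12 + a) (l(a) = (12 + a)*(2*a) = 2*a*(12 + a))
u(c) = 15*c (u(c) = -(-15)*c = 15*c)
85 + u(-2)*l(D) = 85 + (15*(-2))*(2*4*(12 + 4)) = 85 - 60*4*16 = 85 - 30*128 = 85 - 3840 = -3755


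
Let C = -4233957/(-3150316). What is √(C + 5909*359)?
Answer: √31143703466545723/121166 ≈ 1456.5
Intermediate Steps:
C = 325689/242332 (C = -4233957*(-1/3150316) = 325689/242332 ≈ 1.3440)
√(C + 5909*359) = √(325689/242332 + 5909*359) = √(325689/242332 + 2121331) = √(514066709581/242332) = √31143703466545723/121166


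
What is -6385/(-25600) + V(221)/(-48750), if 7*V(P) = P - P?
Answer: 1277/5120 ≈ 0.24941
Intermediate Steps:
V(P) = 0 (V(P) = (P - P)/7 = (⅐)*0 = 0)
-6385/(-25600) + V(221)/(-48750) = -6385/(-25600) + 0/(-48750) = -6385*(-1/25600) + 0*(-1/48750) = 1277/5120 + 0 = 1277/5120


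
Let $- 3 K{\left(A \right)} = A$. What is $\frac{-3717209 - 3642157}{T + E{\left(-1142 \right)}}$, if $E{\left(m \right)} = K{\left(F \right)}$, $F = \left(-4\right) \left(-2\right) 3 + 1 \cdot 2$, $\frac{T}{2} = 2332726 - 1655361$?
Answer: $- \frac{11039049}{2032082} \approx -5.4324$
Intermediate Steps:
$T = 1354730$ ($T = 2 \left(2332726 - 1655361\right) = 2 \cdot 677365 = 1354730$)
$F = 26$ ($F = 8 \cdot 3 + 2 = 24 + 2 = 26$)
$K{\left(A \right)} = - \frac{A}{3}$
$E{\left(m \right)} = - \frac{26}{3}$ ($E{\left(m \right)} = \left(- \frac{1}{3}\right) 26 = - \frac{26}{3}$)
$\frac{-3717209 - 3642157}{T + E{\left(-1142 \right)}} = \frac{-3717209 - 3642157}{1354730 - \frac{26}{3}} = - \frac{7359366}{\frac{4064164}{3}} = \left(-7359366\right) \frac{3}{4064164} = - \frac{11039049}{2032082}$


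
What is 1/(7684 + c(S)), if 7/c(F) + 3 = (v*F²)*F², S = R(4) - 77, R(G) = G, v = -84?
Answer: 2385452247/18329815065941 ≈ 0.00013014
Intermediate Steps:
S = -73 (S = 4 - 77 = -73)
c(F) = 7/(-3 - 84*F⁴) (c(F) = 7/(-3 + (-84*F²)*F²) = 7/(-3 - 84*F⁴))
1/(7684 + c(S)) = 1/(7684 - 7/(3 + 84*(-73)⁴)) = 1/(7684 - 7/(3 + 84*28398241)) = 1/(7684 - 7/(3 + 2385452244)) = 1/(7684 - 7/2385452247) = 1/(18329815065941/2385452247) = 2385452247/18329815065941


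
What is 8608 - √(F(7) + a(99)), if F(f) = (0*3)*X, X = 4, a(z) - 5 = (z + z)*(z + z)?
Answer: 8608 - √39209 ≈ 8410.0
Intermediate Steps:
a(z) = 5 + 4*z² (a(z) = 5 + (z + z)*(z + z) = 5 + (2*z)*(2*z) = 5 + 4*z²)
F(f) = 0 (F(f) = (0*3)*4 = 0*4 = 0)
8608 - √(F(7) + a(99)) = 8608 - √(0 + (5 + 4*99²)) = 8608 - √(0 + (5 + 4*9801)) = 8608 - √(0 + (5 + 39204)) = 8608 - √(0 + 39209) = 8608 - √39209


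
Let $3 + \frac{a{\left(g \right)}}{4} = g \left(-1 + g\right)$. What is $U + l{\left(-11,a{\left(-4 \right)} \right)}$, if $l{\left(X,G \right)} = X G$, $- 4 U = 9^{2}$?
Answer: $- \frac{3073}{4} \approx -768.25$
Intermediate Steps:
$U = - \frac{81}{4}$ ($U = - \frac{9^{2}}{4} = \left(- \frac{1}{4}\right) 81 = - \frac{81}{4} \approx -20.25$)
$a{\left(g \right)} = -12 + 4 g \left(-1 + g\right)$
$l{\left(X,G \right)} = G X$
$U + l{\left(-11,a{\left(-4 \right)} \right)} = - \frac{81}{4} + \left(-12 - -16 + 4 \left(-4\right)^{2}\right) \left(-11\right) = - \frac{81}{4} + \left(-12 + 16 + 4 \cdot 16\right) \left(-11\right) = - \frac{81}{4} + \left(-12 + 16 + 64\right) \left(-11\right) = - \frac{81}{4} + 68 \left(-11\right) = - \frac{81}{4} - 748 = - \frac{3073}{4}$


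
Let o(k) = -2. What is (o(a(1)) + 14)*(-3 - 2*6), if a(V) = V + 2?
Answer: -180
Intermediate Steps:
a(V) = 2 + V
(o(a(1)) + 14)*(-3 - 2*6) = (-2 + 14)*(-3 - 2*6) = 12*(-3 - 12) = 12*(-15) = -180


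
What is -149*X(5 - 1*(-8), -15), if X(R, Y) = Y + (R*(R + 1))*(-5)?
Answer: 137825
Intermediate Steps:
X(R, Y) = Y - 5*R*(1 + R) (X(R, Y) = Y + (R*(1 + R))*(-5) = Y - 5*R*(1 + R))
-149*X(5 - 1*(-8), -15) = -149*(-15 - 5*(5 - 1*(-8)) - 5*(5 - 1*(-8))²) = -149*(-15 - 5*(5 + 8) - 5*(5 + 8)²) = -149*(-15 - 5*13 - 5*13²) = -149*(-15 - 65 - 5*169) = -149*(-15 - 65 - 845) = -149*(-925) = 137825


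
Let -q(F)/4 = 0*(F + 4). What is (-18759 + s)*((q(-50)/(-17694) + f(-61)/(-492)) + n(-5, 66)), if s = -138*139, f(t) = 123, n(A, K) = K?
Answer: -9978483/4 ≈ -2.4946e+6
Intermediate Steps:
s = -19182
q(F) = 0 (q(F) = -0*(F + 4) = -0*(4 + F) = -4*0 = 0)
(-18759 + s)*((q(-50)/(-17694) + f(-61)/(-492)) + n(-5, 66)) = (-18759 - 19182)*((0/(-17694) + 123/(-492)) + 66) = -37941*((0*(-1/17694) + 123*(-1/492)) + 66) = -37941*((0 - ¼) + 66) = -37941*(-¼ + 66) = -37941*263/4 = -9978483/4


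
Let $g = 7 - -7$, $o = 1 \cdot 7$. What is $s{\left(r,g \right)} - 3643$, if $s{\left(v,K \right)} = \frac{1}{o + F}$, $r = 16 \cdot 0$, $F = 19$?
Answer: $- \frac{94717}{26} \approx -3643.0$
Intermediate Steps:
$o = 7$
$g = 14$ ($g = 7 + 7 = 14$)
$r = 0$
$s{\left(v,K \right)} = \frac{1}{26}$ ($s{\left(v,K \right)} = \frac{1}{7 + 19} = \frac{1}{26}$)
$s{\left(r,g \right)} - 3643 = \frac{1}{26} - 3643 = - \frac{94717}{26}$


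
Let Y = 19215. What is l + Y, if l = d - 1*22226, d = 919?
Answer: -2092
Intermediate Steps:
l = -21307 (l = 919 - 1*22226 = 919 - 22226 = -21307)
l + Y = -21307 + 19215 = -2092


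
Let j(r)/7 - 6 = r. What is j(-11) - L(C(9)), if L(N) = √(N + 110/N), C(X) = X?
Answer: -35 - √191/3 ≈ -39.607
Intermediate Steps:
j(r) = 42 + 7*r
j(-11) - L(C(9)) = (42 + 7*(-11)) - √(9 + 110/9) = (42 - 77) - √(9 + 110*(⅑)) = -35 - √(9 + 110/9) = -35 - √(191/9) = -35 - √191/3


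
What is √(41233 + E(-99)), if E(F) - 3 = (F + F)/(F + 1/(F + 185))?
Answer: 2*√747141521062/8513 ≈ 203.07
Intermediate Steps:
E(F) = 3 + 2*F/(F + 1/(185 + F)) (E(F) = 3 + (F + F)/(F + 1/(F + 185)) = 3 + (2*F)/(F + 1/(185 + F)) = 3 + 2*F/(F + 1/(185 + F)))
√(41233 + E(-99)) = √(41233 + (3 + 5*(-99)² + 925*(-99))/(1 + (-99)² + 185*(-99))) = √(41233 + (3 + 5*9801 - 91575)/(1 + 9801 - 18315)) = √(41233 + (3 + 49005 - 91575)/(-8513)) = √(41233 - 1/8513*(-42567)) = √(41233 + 42567/8513) = √(351059096/8513) = 2*√747141521062/8513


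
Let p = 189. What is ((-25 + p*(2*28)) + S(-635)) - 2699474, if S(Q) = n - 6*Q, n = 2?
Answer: -2685103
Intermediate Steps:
S(Q) = 2 - 6*Q
((-25 + p*(2*28)) + S(-635)) - 2699474 = ((-25 + 189*(2*28)) + (2 - 6*(-635))) - 2699474 = ((-25 + 189*56) + (2 + 3810)) - 2699474 = ((-25 + 10584) + 3812) - 2699474 = (10559 + 3812) - 2699474 = 14371 - 2699474 = -2685103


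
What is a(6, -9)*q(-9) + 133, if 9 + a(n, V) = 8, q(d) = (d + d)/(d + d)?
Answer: 132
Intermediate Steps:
q(d) = 1 (q(d) = (2*d)/((2*d)) = (2*d)*(1/(2*d)) = 1)
a(n, V) = -1 (a(n, V) = -9 + 8 = -1)
a(6, -9)*q(-9) + 133 = -1*1 + 133 = -1 + 133 = 132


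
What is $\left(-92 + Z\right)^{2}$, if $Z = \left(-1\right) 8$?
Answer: $10000$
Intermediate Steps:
$Z = -8$
$\left(-92 + Z\right)^{2} = \left(-92 - 8\right)^{2} = \left(-100\right)^{2} = 10000$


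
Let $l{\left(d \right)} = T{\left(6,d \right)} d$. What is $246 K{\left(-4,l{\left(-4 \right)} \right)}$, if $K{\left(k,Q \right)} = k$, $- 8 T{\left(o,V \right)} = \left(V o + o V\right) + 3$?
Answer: $-984$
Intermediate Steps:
$T{\left(o,V \right)} = - \frac{3}{8} - \frac{V o}{4}$ ($T{\left(o,V \right)} = - \frac{\left(V o + o V\right) + 3}{8} = - \frac{\left(V o + V o\right) + 3}{8} = - \frac{2 V o + 3}{8} = - \frac{3 + 2 V o}{8} = - \frac{3}{8} - \frac{V o}{4}$)
$l{\left(d \right)} = d \left(- \frac{3}{8} - \frac{3 d}{2}\right)$ ($l{\left(d \right)} = \left(- \frac{3}{8} - \frac{1}{4} d 6\right) d = \left(- \frac{3}{8} - \frac{3 d}{2}\right) d = d \left(- \frac{3}{8} - \frac{3 d}{2}\right)$)
$246 K{\left(-4,l{\left(-4 \right)} \right)} = 246 \left(-4\right) = -984$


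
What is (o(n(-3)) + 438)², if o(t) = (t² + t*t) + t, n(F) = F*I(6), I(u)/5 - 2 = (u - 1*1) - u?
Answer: 762129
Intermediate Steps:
I(u) = 5 (I(u) = 10 + 5*((u - 1*1) - u) = 10 + 5*((u - 1) - u) = 10 + 5*((-1 + u) - u) = 10 + 5*(-1) = 10 - 5 = 5)
n(F) = 5*F (n(F) = F*5 = 5*F)
o(t) = t + 2*t² (o(t) = (t² + t²) + t = 2*t² + t = t + 2*t²)
(o(n(-3)) + 438)² = ((5*(-3))*(1 + 2*(5*(-3))) + 438)² = (-15*(1 + 2*(-15)) + 438)² = (-15*(1 - 30) + 438)² = (-15*(-29) + 438)² = (435 + 438)² = 873² = 762129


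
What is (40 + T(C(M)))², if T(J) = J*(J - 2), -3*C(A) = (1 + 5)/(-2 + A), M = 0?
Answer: 1521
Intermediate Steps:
C(A) = -2/(-2 + A) (C(A) = -(1 + 5)/(3*(-2 + A)) = -2/(-2 + A))
T(J) = J*(-2 + J)
(40 + T(C(M)))² = (40 + (-2/(-2 + 0))*(-2 - 2/(-2 + 0)))² = (40 + (-2/(-2))*(-2 - 2/(-2)))² = (40 + (-2*(-½))*(-2 - 2*(-½)))² = (40 + 1*(-2 + 1))² = (40 + 1*(-1))² = (40 - 1)² = 39² = 1521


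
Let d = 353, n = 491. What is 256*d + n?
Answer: 90859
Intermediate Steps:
256*d + n = 256*353 + 491 = 90368 + 491 = 90859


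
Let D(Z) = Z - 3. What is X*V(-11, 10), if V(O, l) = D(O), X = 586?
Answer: -8204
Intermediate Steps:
D(Z) = -3 + Z
V(O, l) = -3 + O
X*V(-11, 10) = 586*(-3 - 11) = 586*(-14) = -8204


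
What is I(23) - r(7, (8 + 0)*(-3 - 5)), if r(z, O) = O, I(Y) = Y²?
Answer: 593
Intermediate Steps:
I(23) - r(7, (8 + 0)*(-3 - 5)) = 23² - (8 + 0)*(-3 - 5) = 529 - 8*(-8) = 529 - 1*(-64) = 529 + 64 = 593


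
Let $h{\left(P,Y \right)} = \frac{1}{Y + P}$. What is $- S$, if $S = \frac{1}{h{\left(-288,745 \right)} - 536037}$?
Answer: $\frac{457}{244968908} \approx 1.8655 \cdot 10^{-6}$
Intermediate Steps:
$h{\left(P,Y \right)} = \frac{1}{P + Y}$
$S = - \frac{457}{244968908}$ ($S = \frac{1}{\frac{1}{-288 + 745} - 536037} = \frac{1}{\frac{1}{457} - 536037} = \frac{1}{- \frac{244968908}{457}} = - \frac{457}{244968908} \approx -1.8655 \cdot 10^{-6}$)
$- S = \left(-1\right) \left(- \frac{457}{244968908}\right) = \frac{457}{244968908}$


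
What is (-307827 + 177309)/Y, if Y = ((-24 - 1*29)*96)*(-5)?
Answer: -21753/4240 ≈ -5.1304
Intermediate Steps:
Y = 25440 (Y = ((-24 - 29)*96)*(-5) = -53*96*(-5) = -5088*(-5) = 25440)
(-307827 + 177309)/Y = (-307827 + 177309)/25440 = -130518*1/25440 = -21753/4240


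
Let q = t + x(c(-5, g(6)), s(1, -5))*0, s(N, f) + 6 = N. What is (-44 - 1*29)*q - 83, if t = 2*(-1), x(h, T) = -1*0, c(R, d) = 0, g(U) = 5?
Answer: 63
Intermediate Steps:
s(N, f) = -6 + N
x(h, T) = 0
t = -2
q = -2 (q = -2 + 0*0 = -2 + 0 = -2)
(-44 - 1*29)*q - 83 = (-44 - 1*29)*(-2) - 83 = (-44 - 29)*(-2) - 83 = -73*(-2) - 83 = 146 - 83 = 63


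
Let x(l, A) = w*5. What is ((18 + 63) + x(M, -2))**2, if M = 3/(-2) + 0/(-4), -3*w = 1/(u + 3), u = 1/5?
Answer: 14922769/2304 ≈ 6476.9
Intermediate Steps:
u = 1/5 ≈ 0.20000
w = -5/48 (w = -1/(3*(1/5 + 3)) = -1/(3*16/5) = -1/3*5/16 = -5/48 ≈ -0.10417)
M = -3/2 (M = 3*(-1/2) + 0*(-1/4) = -3/2 + 0 = -3/2 ≈ -1.5000)
x(l, A) = -25/48 (x(l, A) = -5/48*5 = -25/48)
((18 + 63) + x(M, -2))**2 = ((18 + 63) - 25/48)**2 = (81 - 25/48)**2 = (3863/48)**2 = 14922769/2304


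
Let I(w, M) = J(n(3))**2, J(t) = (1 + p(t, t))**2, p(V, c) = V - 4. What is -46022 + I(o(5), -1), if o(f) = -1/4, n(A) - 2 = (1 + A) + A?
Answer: -44726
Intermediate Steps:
p(V, c) = -4 + V
n(A) = 3 + 2*A (n(A) = 2 + ((1 + A) + A) = 2 + (1 + 2*A) = 3 + 2*A)
J(t) = (-3 + t)**2 (J(t) = (1 + (-4 + t))**2 = (-3 + t)**2)
o(f) = -1/4 (o(f) = -1*1/4 = -1/4)
I(w, M) = 1296 (I(w, M) = ((-3 + (3 + 2*3))**2)**2 = ((-3 + (3 + 6))**2)**2 = ((-3 + 9)**2)**2 = (6**2)**2 = 36**2 = 1296)
-46022 + I(o(5), -1) = -46022 + 1296 = -44726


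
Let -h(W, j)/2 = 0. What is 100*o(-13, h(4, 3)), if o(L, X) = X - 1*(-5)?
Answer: 500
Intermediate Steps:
h(W, j) = 0 (h(W, j) = -2*0 = 0)
o(L, X) = 5 + X (o(L, X) = X + 5 = 5 + X)
100*o(-13, h(4, 3)) = 100*(5 + 0) = 100*5 = 500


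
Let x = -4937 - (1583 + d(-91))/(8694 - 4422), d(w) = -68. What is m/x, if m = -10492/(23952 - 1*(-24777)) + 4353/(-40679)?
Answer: 909824080720/13936768268593863 ≈ 6.5282e-5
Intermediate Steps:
m = -638921405/1982246991 (m = -10492/(23952 + 24777) + 4353*(-1/40679) = -10492/48729 - 4353/40679 = -638921405/1982246991 ≈ -0.32232)
x = -7030793/1424 (x = -4937 - (1583 - 68)/(8694 - 4422) = -4937 - 1515/4272 = -4937 - 1*505/1424 = -4937 - 505/1424 = -7030793/1424 ≈ -4937.4)
m/x = -638921405/(1982246991*(-7030793/1424)) = -638921405/1982246991*(-1424/7030793) = 909824080720/13936768268593863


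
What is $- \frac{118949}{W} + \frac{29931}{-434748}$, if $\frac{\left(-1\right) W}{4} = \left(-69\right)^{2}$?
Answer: $\frac{1065475706}{172486269} \approx 6.1772$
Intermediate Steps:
$W = -19044$ ($W = - 4 \left(-69\right)^{2} = \left(-4\right) 4761 = -19044$)
$- \frac{118949}{W} + \frac{29931}{-434748} = - \frac{118949}{-19044} + \frac{29931}{-434748} = \left(-118949\right) \left(- \frac{1}{19044}\right) + 29931 \left(- \frac{1}{434748}\right) = \frac{118949}{19044} - \frac{9977}{144916} = \frac{1065475706}{172486269}$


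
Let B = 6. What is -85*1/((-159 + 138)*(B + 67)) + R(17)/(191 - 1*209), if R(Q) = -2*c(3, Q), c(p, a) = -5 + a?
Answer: 2129/1533 ≈ 1.3888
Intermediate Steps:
R(Q) = 10 - 2*Q (R(Q) = -2*(-5 + Q) = 10 - 2*Q)
-85*1/((-159 + 138)*(B + 67)) + R(17)/(191 - 1*209) = -85*1/((-159 + 138)*(6 + 67)) + (10 - 2*17)/(191 - 1*209) = -85/((-21*73)) + (10 - 34)/(191 - 209) = -85/(-1533) - 24/(-18) = -85*(-1/1533) - 24*(-1/18) = 85/1533 + 4/3 = 2129/1533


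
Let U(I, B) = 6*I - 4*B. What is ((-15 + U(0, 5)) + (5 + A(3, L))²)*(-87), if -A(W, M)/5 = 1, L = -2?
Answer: 3045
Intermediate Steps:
A(W, M) = -5 (A(W, M) = -5*1 = -5)
U(I, B) = -4*B + 6*I
((-15 + U(0, 5)) + (5 + A(3, L))²)*(-87) = ((-15 + (-4*5 + 6*0)) + (5 - 5)²)*(-87) = ((-15 + (-20 + 0)) + 0²)*(-87) = ((-15 - 20) + 0)*(-87) = (-35 + 0)*(-87) = -35*(-87) = 3045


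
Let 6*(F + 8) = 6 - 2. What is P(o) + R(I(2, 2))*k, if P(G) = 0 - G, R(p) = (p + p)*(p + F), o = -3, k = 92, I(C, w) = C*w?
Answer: -7351/3 ≈ -2450.3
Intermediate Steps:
F = -22/3 (F = -8 + (6 - 2)/6 = -8 + (⅙)*4 = -8 + ⅔ = -22/3 ≈ -7.3333)
R(p) = 2*p*(-22/3 + p) (R(p) = (p + p)*(p - 22/3) = (2*p)*(-22/3 + p) = 2*p*(-22/3 + p))
P(G) = -G
P(o) + R(I(2, 2))*k = -1*(-3) + (2*(2*2)*(-22 + 3*(2*2))/3)*92 = 3 + ((⅔)*4*(-22 + 3*4))*92 = 3 + ((⅔)*4*(-22 + 12))*92 = 3 + ((⅔)*4*(-10))*92 = 3 - 80/3*92 = 3 - 7360/3 = -7351/3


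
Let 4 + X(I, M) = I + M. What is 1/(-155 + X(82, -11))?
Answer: -1/88 ≈ -0.011364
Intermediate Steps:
X(I, M) = -4 + I + M (X(I, M) = -4 + (I + M) = -4 + I + M)
1/(-155 + X(82, -11)) = 1/(-155 + (-4 + 82 - 11)) = 1/(-155 + 67) = 1/(-88) = -1/88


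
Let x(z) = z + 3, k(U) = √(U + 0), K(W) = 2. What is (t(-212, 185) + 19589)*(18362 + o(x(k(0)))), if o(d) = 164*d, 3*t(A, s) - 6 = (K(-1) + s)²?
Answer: 1767411668/3 ≈ 5.8914e+8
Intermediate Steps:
k(U) = √U
x(z) = 3 + z
t(A, s) = 2 + (2 + s)²/3
(t(-212, 185) + 19589)*(18362 + o(x(k(0)))) = ((2 + (2 + 185)²/3) + 19589)*(18362 + 164*(3 + √0)) = ((2 + (⅓)*187²) + 19589)*(18362 + 164*(3 + 0)) = ((2 + (⅓)*34969) + 19589)*(18362 + 164*3) = ((2 + 34969/3) + 19589)*(18362 + 492) = (34975/3 + 19589)*18854 = (93742/3)*18854 = 1767411668/3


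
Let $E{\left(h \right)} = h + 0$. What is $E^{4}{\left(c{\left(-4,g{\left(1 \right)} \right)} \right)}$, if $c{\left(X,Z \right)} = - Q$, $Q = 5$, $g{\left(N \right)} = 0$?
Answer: $625$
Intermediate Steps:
$c{\left(X,Z \right)} = -5$ ($c{\left(X,Z \right)} = \left(-1\right) 5 = -5$)
$E{\left(h \right)} = h$
$E^{4}{\left(c{\left(-4,g{\left(1 \right)} \right)} \right)} = \left(-5\right)^{4} = 625$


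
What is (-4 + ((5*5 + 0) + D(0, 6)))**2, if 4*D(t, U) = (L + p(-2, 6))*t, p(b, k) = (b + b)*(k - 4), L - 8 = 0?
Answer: 441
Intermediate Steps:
L = 8 (L = 8 + 0 = 8)
p(b, k) = 2*b*(-4 + k) (p(b, k) = (2*b)*(-4 + k) = 2*b*(-4 + k))
D(t, U) = 0 (D(t, U) = ((8 + 2*(-2)*(-4 + 6))*t)/4 = ((8 + 2*(-2)*2)*t)/4 = ((8 - 8)*t)/4 = (0*t)/4 = (1/4)*0 = 0)
(-4 + ((5*5 + 0) + D(0, 6)))**2 = (-4 + ((5*5 + 0) + 0))**2 = (-4 + ((25 + 0) + 0))**2 = (-4 + (25 + 0))**2 = (-4 + 25)**2 = 21**2 = 441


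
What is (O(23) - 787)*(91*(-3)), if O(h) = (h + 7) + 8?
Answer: 204477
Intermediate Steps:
O(h) = 15 + h (O(h) = (7 + h) + 8 = 15 + h)
(O(23) - 787)*(91*(-3)) = ((15 + 23) - 787)*(91*(-3)) = (38 - 787)*(-273) = -749*(-273) = 204477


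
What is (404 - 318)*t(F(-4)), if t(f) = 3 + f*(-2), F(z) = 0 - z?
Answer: -430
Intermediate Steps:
F(z) = -z
t(f) = 3 - 2*f
(404 - 318)*t(F(-4)) = (404 - 318)*(3 - (-2)*(-4)) = 86*(3 - 2*4) = 86*(3 - 8) = 86*(-5) = -430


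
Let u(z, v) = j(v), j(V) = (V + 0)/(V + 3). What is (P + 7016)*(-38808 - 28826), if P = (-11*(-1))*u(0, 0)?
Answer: -474520144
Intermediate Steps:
j(V) = V/(3 + V)
u(z, v) = v/(3 + v)
P = 0 (P = (-11*(-1))*(0/(3 + 0)) = 11*(0/3) = 11*(0*(1/3)) = 11*0 = 0)
(P + 7016)*(-38808 - 28826) = (0 + 7016)*(-38808 - 28826) = 7016*(-67634) = -474520144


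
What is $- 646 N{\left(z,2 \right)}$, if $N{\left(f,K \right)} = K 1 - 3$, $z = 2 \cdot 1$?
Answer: $646$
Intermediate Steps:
$z = 2$
$N{\left(f,K \right)} = -3 + K$ ($N{\left(f,K \right)} = K - 3 = -3 + K$)
$- 646 N{\left(z,2 \right)} = - 646 \left(-3 + 2\right) = \left(-646\right) \left(-1\right) = 646$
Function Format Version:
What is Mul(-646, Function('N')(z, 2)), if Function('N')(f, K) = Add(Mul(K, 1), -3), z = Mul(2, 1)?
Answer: 646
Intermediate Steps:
z = 2
Function('N')(f, K) = Add(-3, K) (Function('N')(f, K) = Add(K, -3) = Add(-3, K))
Mul(-646, Function('N')(z, 2)) = Mul(-646, Add(-3, 2)) = Mul(-646, -1) = 646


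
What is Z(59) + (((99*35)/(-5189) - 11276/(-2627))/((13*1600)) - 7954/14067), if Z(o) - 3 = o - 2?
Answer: 237054887724621203/3988490536180800 ≈ 59.435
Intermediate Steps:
Z(o) = 1 + o (Z(o) = 3 + (o - 2) = 3 + (-2 + o) = 1 + o)
Z(59) + (((99*35)/(-5189) - 11276/(-2627))/((13*1600)) - 7954/14067) = (1 + 59) + (((99*35)/(-5189) - 11276/(-2627))/((13*1600)) - 7954/14067) = 60 + ((3465*(-1/5189) - 11276*(-1/2627))/20800 - 7954*1/14067) = 60 + ((-3465/5189 + 11276/2627)*(1/20800) - 7954/14067) = 60 + ((49408609/13631503)*(1/20800) - 7954/14067) = 60 + (49408609/283535262400 - 7954/14067) = 60 - 2254544446226797/3988490536180800 = 237054887724621203/3988490536180800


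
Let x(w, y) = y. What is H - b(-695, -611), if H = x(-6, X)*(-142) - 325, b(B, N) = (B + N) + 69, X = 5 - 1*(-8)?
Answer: -934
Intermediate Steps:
X = 13 (X = 5 + 8 = 13)
b(B, N) = 69 + B + N
H = -2171 (H = 13*(-142) - 325 = -1846 - 325 = -2171)
H - b(-695, -611) = -2171 - (69 - 695 - 611) = -2171 - 1*(-1237) = -2171 + 1237 = -934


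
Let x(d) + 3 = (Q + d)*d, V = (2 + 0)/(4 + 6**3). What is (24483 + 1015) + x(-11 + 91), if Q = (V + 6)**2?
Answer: 21044159/605 ≈ 34784.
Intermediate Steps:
V = 1/110 (V = 2/(4 + 216) = 2/220 = 2*(1/220) = 1/110 ≈ 0.0090909)
Q = 436921/12100 (Q = (1/110 + 6)**2 = (661/110)**2 = 436921/12100 ≈ 36.109)
x(d) = -3 + d*(436921/12100 + d) (x(d) = -3 + (436921/12100 + d)*d = -3 + d*(436921/12100 + d))
(24483 + 1015) + x(-11 + 91) = (24483 + 1015) + (-3 + (-11 + 91)**2 + 436921*(-11 + 91)/12100) = 25498 + (-3 + 80**2 + (436921/12100)*80) = 25498 + (-3 + 6400 + 1747684/605) = 25498 + 5617869/605 = 21044159/605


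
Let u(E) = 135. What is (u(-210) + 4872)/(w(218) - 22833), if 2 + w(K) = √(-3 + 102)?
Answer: -114334845/521437126 - 15021*√11/521437126 ≈ -0.21936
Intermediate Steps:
w(K) = -2 + 3*√11 (w(K) = -2 + √(-3 + 102) = -2 + √99 = -2 + 3*√11)
(u(-210) + 4872)/(w(218) - 22833) = (135 + 4872)/((-2 + 3*√11) - 22833) = 5007/(-22835 + 3*√11)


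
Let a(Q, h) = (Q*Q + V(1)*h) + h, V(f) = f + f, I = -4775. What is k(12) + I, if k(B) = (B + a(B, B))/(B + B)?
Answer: -4767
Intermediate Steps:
V(f) = 2*f
a(Q, h) = Q**2 + 3*h (a(Q, h) = (Q*Q + (2*1)*h) + h = (Q**2 + 2*h) + h = Q**2 + 3*h)
k(B) = (B**2 + 4*B)/(2*B) (k(B) = (B + (B**2 + 3*B))/(B + B) = (B**2 + 4*B)/((2*B)) = (B**2 + 4*B)*(1/(2*B)) = (B**2 + 4*B)/(2*B))
k(12) + I = (2 + (1/2)*12) - 4775 = (2 + 6) - 4775 = 8 - 4775 = -4767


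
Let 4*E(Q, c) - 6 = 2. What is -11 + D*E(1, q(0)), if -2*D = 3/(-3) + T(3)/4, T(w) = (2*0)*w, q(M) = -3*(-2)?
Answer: -10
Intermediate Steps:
q(M) = 6
T(w) = 0 (T(w) = 0*w = 0)
E(Q, c) = 2 (E(Q, c) = 3/2 + (¼)*2 = 3/2 + ½ = 2)
D = ½ (D = -(3/(-3) + 0/4)/2 = -(3*(-⅓) + 0*(¼))/2 = -(-1 + 0)/2 = -½*(-1) = ½ ≈ 0.50000)
-11 + D*E(1, q(0)) = -11 + (½)*2 = -11 + 1 = -10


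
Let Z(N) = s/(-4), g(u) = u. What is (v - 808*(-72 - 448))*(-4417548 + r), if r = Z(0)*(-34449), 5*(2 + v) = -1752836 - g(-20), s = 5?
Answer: -3044415304689/10 ≈ -3.0444e+11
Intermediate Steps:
Z(N) = -5/4 (Z(N) = 5/(-4) = 5*(-1/4) = -5/4)
v = -1752826/5 (v = -2 + (-1752836 - 1*(-20))/5 = -2 + (-1752836 + 20)/5 = -2 + (1/5)*(-1752816) = -2 - 1752816/5 = -1752826/5 ≈ -3.5057e+5)
r = 172245/4 (r = -5/4*(-34449) = 172245/4 ≈ 43061.)
(v - 808*(-72 - 448))*(-4417548 + r) = (-1752826/5 - 808*(-72 - 448))*(-4417548 + 172245/4) = (-1752826/5 - 808*(-520))*(-17497947/4) = (-1752826/5 + 420160)*(-17497947/4) = (347974/5)*(-17497947/4) = -3044415304689/10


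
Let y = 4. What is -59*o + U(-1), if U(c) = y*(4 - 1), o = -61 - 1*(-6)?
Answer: 3257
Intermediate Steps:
o = -55 (o = -61 + 6 = -55)
U(c) = 12 (U(c) = 4*(4 - 1) = 4*3 = 12)
-59*o + U(-1) = -59*(-55) + 12 = 3245 + 12 = 3257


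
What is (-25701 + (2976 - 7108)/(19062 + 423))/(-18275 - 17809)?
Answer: 500788117/703096740 ≈ 0.71226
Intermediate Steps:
(-25701 + (2976 - 7108)/(19062 + 423))/(-18275 - 17809) = (-25701 - 4132/19485)/(-36084) = (-25701 - 4132*1/19485)*(-1/36084) = (-25701 - 4132/19485)*(-1/36084) = -500788117/19485*(-1/36084) = 500788117/703096740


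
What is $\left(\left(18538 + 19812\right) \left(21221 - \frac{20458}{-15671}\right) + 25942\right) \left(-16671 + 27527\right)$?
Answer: $\frac{138464460438334592}{15671} \approx 8.8357 \cdot 10^{12}$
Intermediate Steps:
$\left(\left(18538 + 19812\right) \left(21221 - \frac{20458}{-15671}\right) + 25942\right) \left(-16671 + 27527\right) = \left(38350 \left(21221 - - \frac{20458}{15671}\right) + 25942\right) 10856 = \left(38350 \left(21221 + \frac{20458}{15671}\right) + 25942\right) 10856 = \left(38350 \cdot \frac{332574749}{15671} + 25942\right) 10856 = \left(\frac{12754241624150}{15671} + 25942\right) 10856 = \frac{12754648161232}{15671} \cdot 10856 = \frac{138464460438334592}{15671}$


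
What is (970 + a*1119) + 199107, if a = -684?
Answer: -565319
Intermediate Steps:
(970 + a*1119) + 199107 = (970 - 684*1119) + 199107 = (970 - 765396) + 199107 = -764426 + 199107 = -565319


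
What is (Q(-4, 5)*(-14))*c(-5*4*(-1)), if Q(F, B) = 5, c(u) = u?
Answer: -1400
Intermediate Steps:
(Q(-4, 5)*(-14))*c(-5*4*(-1)) = (5*(-14))*(-5*4*(-1)) = -(-1400)*(-1) = -70*20 = -1400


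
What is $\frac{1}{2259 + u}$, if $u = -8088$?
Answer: $- \frac{1}{5829} \approx -0.00017156$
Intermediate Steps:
$\frac{1}{2259 + u} = \frac{1}{2259 - 8088} = \frac{1}{-5829} = - \frac{1}{5829}$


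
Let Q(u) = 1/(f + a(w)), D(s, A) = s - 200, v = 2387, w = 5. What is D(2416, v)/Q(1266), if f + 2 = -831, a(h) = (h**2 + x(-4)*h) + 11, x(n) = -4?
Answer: -1810472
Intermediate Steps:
a(h) = 11 + h**2 - 4*h (a(h) = (h**2 - 4*h) + 11 = 11 + h**2 - 4*h)
f = -833 (f = -2 - 831 = -833)
D(s, A) = -200 + s
Q(u) = -1/817 (Q(u) = 1/(-833 + (11 + 5**2 - 4*5)) = 1/(-833 + (11 + 25 - 20)) = 1/(-833 + 16) = 1/(-817) = -1/817)
D(2416, v)/Q(1266) = (-200 + 2416)/(-1/817) = 2216*(-817) = -1810472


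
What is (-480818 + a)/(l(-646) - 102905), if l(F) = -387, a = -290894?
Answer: 192928/25823 ≈ 7.4712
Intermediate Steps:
(-480818 + a)/(l(-646) - 102905) = (-480818 - 290894)/(-387 - 102905) = -771712/(-103292) = -771712*(-1/103292) = 192928/25823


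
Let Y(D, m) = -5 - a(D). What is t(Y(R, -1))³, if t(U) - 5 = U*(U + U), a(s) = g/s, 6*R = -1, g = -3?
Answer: 1201157047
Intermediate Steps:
R = -⅙ (R = (⅙)*(-1) = -⅙ ≈ -0.16667)
a(s) = -3/s
Y(D, m) = -5 + 3/D (Y(D, m) = -5 - (-3)/D = -5 + 3/D)
t(U) = 5 + 2*U² (t(U) = 5 + U*(U + U) = 5 + U*(2*U) = 5 + 2*U²)
t(Y(R, -1))³ = (5 + 2*(-5 + 3/(-⅙))²)³ = (5 + 2*(-5 + 3*(-6))²)³ = (5 + 2*(-5 - 18)²)³ = (5 + 2*(-23)²)³ = (5 + 2*529)³ = (5 + 1058)³ = 1063³ = 1201157047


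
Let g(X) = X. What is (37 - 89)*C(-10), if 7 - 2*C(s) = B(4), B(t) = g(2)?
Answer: -130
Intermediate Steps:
B(t) = 2
C(s) = 5/2 (C(s) = 7/2 - ½*2 = 7/2 - 1 = 5/2)
(37 - 89)*C(-10) = (37 - 89)*(5/2) = -52*5/2 = -130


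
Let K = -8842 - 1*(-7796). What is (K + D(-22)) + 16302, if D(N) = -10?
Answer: 15246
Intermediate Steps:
K = -1046 (K = -8842 + 7796 = -1046)
(K + D(-22)) + 16302 = (-1046 - 10) + 16302 = -1056 + 16302 = 15246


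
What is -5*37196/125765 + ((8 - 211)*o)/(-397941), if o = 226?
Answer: -13647844102/10009409973 ≈ -1.3635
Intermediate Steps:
-5*37196/125765 + ((8 - 211)*o)/(-397941) = -5*37196/125765 + ((8 - 211)*226)/(-397941) = -185980*1/125765 - 203*226*(-1/397941) = -37196/25153 - 45878*(-1/397941) = -37196/25153 + 45878/397941 = -13647844102/10009409973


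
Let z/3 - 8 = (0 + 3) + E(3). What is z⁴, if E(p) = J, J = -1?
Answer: 810000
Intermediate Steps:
E(p) = -1
z = 30 (z = 24 + 3*((0 + 3) - 1) = 24 + 3*(3 - 1) = 24 + 3*2 = 24 + 6 = 30)
z⁴ = 30⁴ = 810000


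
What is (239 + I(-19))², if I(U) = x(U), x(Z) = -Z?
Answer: 66564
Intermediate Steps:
I(U) = -U
(239 + I(-19))² = (239 - 1*(-19))² = (239 + 19)² = 258² = 66564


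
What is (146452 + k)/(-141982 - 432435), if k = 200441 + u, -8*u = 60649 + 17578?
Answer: -2696917/4595336 ≈ -0.58688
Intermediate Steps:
u = -78227/8 (u = -(60649 + 17578)/8 = -⅛*78227 = -78227/8 ≈ -9778.4)
k = 1525301/8 (k = 200441 - 78227/8 = 1525301/8 ≈ 1.9066e+5)
(146452 + k)/(-141982 - 432435) = (146452 + 1525301/8)/(-141982 - 432435) = (2696917/8)/(-574417) = (2696917/8)*(-1/574417) = -2696917/4595336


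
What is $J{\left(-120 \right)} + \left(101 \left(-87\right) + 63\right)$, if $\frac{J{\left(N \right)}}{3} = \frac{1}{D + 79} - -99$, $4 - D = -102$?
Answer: $- \frac{1558992}{185} \approx -8427.0$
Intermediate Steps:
$D = 106$ ($D = 4 - -102 = 4 + 102 = 106$)
$J{\left(N \right)} = \frac{54948}{185}$ ($J{\left(N \right)} = 3 \left(\frac{1}{106 + 79} - -99\right) = 3 \left(\frac{1}{185} + 99\right) = 3 \cdot \frac{18316}{185} = \frac{54948}{185}$)
$J{\left(-120 \right)} + \left(101 \left(-87\right) + 63\right) = \frac{54948}{185} + \left(101 \left(-87\right) + 63\right) = \frac{54948}{185} + \left(-8787 + 63\right) = \frac{54948}{185} - 8724 = - \frac{1558992}{185}$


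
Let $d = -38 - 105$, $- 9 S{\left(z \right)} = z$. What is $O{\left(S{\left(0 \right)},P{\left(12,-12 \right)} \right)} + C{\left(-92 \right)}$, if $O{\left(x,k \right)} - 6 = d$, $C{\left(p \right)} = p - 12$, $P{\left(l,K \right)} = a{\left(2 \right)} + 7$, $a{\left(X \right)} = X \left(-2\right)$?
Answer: $-241$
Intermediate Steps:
$a{\left(X \right)} = - 2 X$
$S{\left(z \right)} = - \frac{z}{9}$
$P{\left(l,K \right)} = 3$ ($P{\left(l,K \right)} = \left(-2\right) 2 + 7 = -4 + 7 = 3$)
$C{\left(p \right)} = -12 + p$ ($C{\left(p \right)} = p - 12 = -12 + p$)
$d = -143$
$O{\left(x,k \right)} = -137$ ($O{\left(x,k \right)} = 6 - 143 = -137$)
$O{\left(S{\left(0 \right)},P{\left(12,-12 \right)} \right)} + C{\left(-92 \right)} = -137 - 104 = -241$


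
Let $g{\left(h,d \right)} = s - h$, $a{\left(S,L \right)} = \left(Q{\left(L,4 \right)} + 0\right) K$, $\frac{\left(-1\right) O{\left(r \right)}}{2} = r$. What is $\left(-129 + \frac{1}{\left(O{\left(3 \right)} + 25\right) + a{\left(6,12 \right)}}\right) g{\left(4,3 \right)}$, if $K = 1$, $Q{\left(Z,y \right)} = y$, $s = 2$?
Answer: $\frac{5932}{23} \approx 257.91$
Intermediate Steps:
$O{\left(r \right)} = - 2 r$
$a{\left(S,L \right)} = 4$ ($a{\left(S,L \right)} = \left(4 + 0\right) 1 = 4 \cdot 1 = 4$)
$g{\left(h,d \right)} = 2 - h$
$\left(-129 + \frac{1}{\left(O{\left(3 \right)} + 25\right) + a{\left(6,12 \right)}}\right) g{\left(4,3 \right)} = \left(-129 + \frac{1}{\left(\left(-2\right) 3 + 25\right) + 4}\right) \left(2 - 4\right) = \left(-129 + \frac{1}{\left(-6 + 25\right) + 4}\right) \left(2 - 4\right) = \left(-129 + \frac{1}{19 + 4}\right) \left(-2\right) = \left(-129 + \frac{1}{23}\right) \left(-2\right) = \left(- \frac{2966}{23}\right) \left(-2\right) = \frac{5932}{23}$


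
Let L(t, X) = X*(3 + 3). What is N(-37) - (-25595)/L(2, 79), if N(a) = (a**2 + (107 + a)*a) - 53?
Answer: -578281/474 ≈ -1220.0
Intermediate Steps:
L(t, X) = 6*X (L(t, X) = X*6 = 6*X)
N(a) = -53 + a**2 + a*(107 + a) (N(a) = (a**2 + a*(107 + a)) - 53 = -53 + a**2 + a*(107 + a))
N(-37) - (-25595)/L(2, 79) = (-53 + 2*(-37)**2 + 107*(-37)) - (-25595)/(6*79) = (-53 + 2*1369 - 3959) - (-25595)/474 = (-53 + 2738 - 3959) - (-25595)/474 = -1274 - 1*(-25595/474) = -1274 + 25595/474 = -578281/474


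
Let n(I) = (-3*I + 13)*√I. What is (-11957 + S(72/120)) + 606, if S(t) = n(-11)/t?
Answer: -11351 + 230*I*√11/3 ≈ -11351.0 + 254.27*I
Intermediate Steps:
n(I) = √I*(13 - 3*I) (n(I) = (13 - 3*I)*√I = √I*(13 - 3*I))
S(t) = 46*I*√11/t (S(t) = (√(-11)*(13 - 3*(-11)))/t = ((I*√11)*(13 + 33))/t = ((I*√11)*46)/t = (46*I*√11)/t = 46*I*√11/t)
(-11957 + S(72/120)) + 606 = (-11957 + 46*I*√11/((72/120))) + 606 = (-11957 + 46*I*√11/((72*(1/120)))) + 606 = (-11957 + 46*I*√11/(⅗)) + 606 = (-11957 + 46*I*√11*(5/3)) + 606 = (-11957 + 230*I*√11/3) + 606 = -11351 + 230*I*√11/3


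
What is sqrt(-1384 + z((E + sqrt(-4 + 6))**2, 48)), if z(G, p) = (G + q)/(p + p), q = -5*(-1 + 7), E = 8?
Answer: sqrt(-797364 + 6*(8 + sqrt(2))**2)/24 ≈ 37.194*I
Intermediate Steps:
q = -30 (q = -5*6 = -30)
z(G, p) = (-30 + G)/(2*p) (z(G, p) = (G - 30)/(p + p) = (-30 + G)/((2*p)) = (-30 + G)*(1/(2*p)) = (-30 + G)/(2*p))
sqrt(-1384 + z((E + sqrt(-4 + 6))**2, 48)) = sqrt(-1384 + (1/2)*(-30 + (8 + sqrt(-4 + 6))**2)/48) = sqrt(-1384 + (1/2)*(1/48)*(-30 + (8 + sqrt(2))**2)) = sqrt(-1384 + (-5/16 + (8 + sqrt(2))**2/96)) = sqrt(-22149/16 + (8 + sqrt(2))**2/96)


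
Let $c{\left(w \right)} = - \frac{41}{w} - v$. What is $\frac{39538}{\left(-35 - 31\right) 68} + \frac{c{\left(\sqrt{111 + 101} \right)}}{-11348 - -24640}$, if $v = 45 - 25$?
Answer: $- \frac{65703607}{7456812} - \frac{41 \sqrt{53}}{1408952} \approx -8.8114$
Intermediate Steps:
$v = 20$ ($v = 45 - 25 = 20$)
$c{\left(w \right)} = -20 - \frac{41}{w}$ ($c{\left(w \right)} = - \frac{41}{w} - 20 = -20 - \frac{41}{w}$)
$\frac{39538}{\left(-35 - 31\right) 68} + \frac{c{\left(\sqrt{111 + 101} \right)}}{-11348 - -24640} = \frac{39538}{\left(-35 - 31\right) 68} + \frac{-20 - \frac{41}{\sqrt{111 + 101}}}{-11348 - -24640} = \frac{39538}{\left(-66\right) 68} + \frac{-20 - \frac{41}{\sqrt{212}}}{-11348 + 24640} = \frac{39538}{-4488} + \frac{-20 - \frac{41}{2 \sqrt{53}}}{13292} = 39538 \left(- \frac{1}{4488}\right) + \left(-20 - 41 \frac{\sqrt{53}}{106}\right) \frac{1}{13292} = - \frac{19769}{2244} + \left(-20 - \frac{41 \sqrt{53}}{106}\right) \frac{1}{13292} = - \frac{19769}{2244} - \left(\frac{5}{3323} + \frac{41 \sqrt{53}}{1408952}\right) = - \frac{65703607}{7456812} - \frac{41 \sqrt{53}}{1408952}$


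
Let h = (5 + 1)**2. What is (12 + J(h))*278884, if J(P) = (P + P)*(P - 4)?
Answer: 645895344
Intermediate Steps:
h = 36 (h = 6**2 = 36)
J(P) = 2*P*(-4 + P) (J(P) = (2*P)*(-4 + P) = 2*P*(-4 + P))
(12 + J(h))*278884 = (12 + 2*36*(-4 + 36))*278884 = (12 + 2*36*32)*278884 = (12 + 2304)*278884 = 2316*278884 = 645895344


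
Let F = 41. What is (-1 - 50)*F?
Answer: -2091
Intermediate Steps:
(-1 - 50)*F = (-1 - 50)*41 = -51*41 = -2091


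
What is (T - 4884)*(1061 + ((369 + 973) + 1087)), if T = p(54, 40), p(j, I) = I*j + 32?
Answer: -9395080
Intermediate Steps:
p(j, I) = 32 + I*j
T = 2192 (T = 32 + 40*54 = 32 + 2160 = 2192)
(T - 4884)*(1061 + ((369 + 973) + 1087)) = (2192 - 4884)*(1061 + ((369 + 973) + 1087)) = -2692*(1061 + (1342 + 1087)) = -2692*(1061 + 2429) = -2692*3490 = -9395080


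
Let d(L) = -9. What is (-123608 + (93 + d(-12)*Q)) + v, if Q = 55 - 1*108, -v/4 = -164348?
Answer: 534354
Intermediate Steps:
v = 657392 (v = -4*(-164348) = 657392)
Q = -53 (Q = 55 - 108 = -53)
(-123608 + (93 + d(-12)*Q)) + v = (-123608 + (93 - 9*(-53))) + 657392 = (-123608 + (93 + 477)) + 657392 = (-123608 + 570) + 657392 = -123038 + 657392 = 534354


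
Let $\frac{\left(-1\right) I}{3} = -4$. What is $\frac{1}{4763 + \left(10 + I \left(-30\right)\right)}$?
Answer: $\frac{1}{4413} \approx 0.0002266$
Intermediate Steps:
$I = 12$ ($I = \left(-3\right) \left(-4\right) = 12$)
$\frac{1}{4763 + \left(10 + I \left(-30\right)\right)} = \frac{1}{4763 + \left(10 + 12 \left(-30\right)\right)} = \frac{1}{4763 + \left(10 - 360\right)} = \frac{1}{4763 - 350} = \frac{1}{4413}$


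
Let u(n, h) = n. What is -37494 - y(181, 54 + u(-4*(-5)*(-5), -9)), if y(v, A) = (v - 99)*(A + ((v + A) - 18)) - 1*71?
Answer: -43245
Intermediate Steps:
y(v, A) = -71 + (-99 + v)*(-18 + v + 2*A) (y(v, A) = (-99 + v)*(A + ((A + v) - 18)) - 71 = (-99 + v)*(A + (-18 + A + v)) - 71 = (-99 + v)*(-18 + v + 2*A) - 71 = -71 + (-99 + v)*(-18 + v + 2*A))
-37494 - y(181, 54 + u(-4*(-5)*(-5), -9)) = -37494 - (1711 + 181² - 198*(54 - 4*(-5)*(-5)) - 117*181 + 2*(54 - 4*(-5)*(-5))*181) = -37494 - (1711 + 32761 - 198*(54 + 20*(-5)) - 21177 + 2*(54 + 20*(-5))*181) = -37494 - (1711 + 32761 - 198*(54 - 100) - 21177 + 2*(54 - 100)*181) = -37494 - (1711 + 32761 - 198*(-46) - 21177 + 2*(-46)*181) = -37494 - (1711 + 32761 + 9108 - 21177 - 16652) = -37494 - 1*5751 = -37494 - 5751 = -43245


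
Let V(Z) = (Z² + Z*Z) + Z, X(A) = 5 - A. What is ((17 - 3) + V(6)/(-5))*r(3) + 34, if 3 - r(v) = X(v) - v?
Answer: 138/5 ≈ 27.600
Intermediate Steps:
r(v) = -2 + 2*v (r(v) = 3 - ((5 - v) - v) = 3 - (5 - 2*v) = 3 + (-5 + 2*v) = -2 + 2*v)
V(Z) = Z + 2*Z² (V(Z) = (Z² + Z²) + Z = 2*Z² + Z = Z + 2*Z²)
((17 - 3) + V(6)/(-5))*r(3) + 34 = ((17 - 3) + (6*(1 + 2*6))/(-5))*(-2 + 2*3) + 34 = (14 + (6*(1 + 12))*(-⅕))*(-2 + 6) + 34 = (14 + (6*13)*(-⅕))*4 + 34 = (14 + 78*(-⅕))*4 + 34 = (14 - 78/5)*4 + 34 = -8/5*4 + 34 = -32/5 + 34 = 138/5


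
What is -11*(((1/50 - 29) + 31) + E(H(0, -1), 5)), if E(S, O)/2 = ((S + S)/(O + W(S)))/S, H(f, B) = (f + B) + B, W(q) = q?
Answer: -5533/150 ≈ -36.887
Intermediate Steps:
H(f, B) = f + 2*B (H(f, B) = (B + f) + B = f + 2*B)
E(S, O) = 4/(O + S) (E(S, O) = 2*(((S + S)/(O + S))/S) = 2*(((2*S)/(O + S))/S) = 2*((2*S/(O + S))/S) = 2*(2/(O + S)) = 4/(O + S))
-11*(((1/50 - 29) + 31) + E(H(0, -1), 5)) = -11*(((1/50 - 29) + 31) + 4/(5 + (0 + 2*(-1)))) = -11*(((1/50 - 29) + 31) + 4/(5 + (0 - 2))) = -11*((-1449/50 + 31) + 4/(5 - 2)) = -11*(101/50 + 4/3) = -11*503/150 = -5533/150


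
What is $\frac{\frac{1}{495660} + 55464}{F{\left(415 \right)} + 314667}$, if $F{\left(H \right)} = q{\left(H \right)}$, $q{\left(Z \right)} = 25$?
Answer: $\frac{27491286241}{155980236720} \approx 0.17625$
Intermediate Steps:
$F{\left(H \right)} = 25$
$\frac{\frac{1}{495660} + 55464}{F{\left(415 \right)} + 314667} = \frac{\frac{1}{495660} + 55464}{25 + 314667} = \frac{\frac{1}{495660} + 55464}{314692} = \frac{27491286241}{495660} \cdot \frac{1}{314692} = \frac{27491286241}{155980236720}$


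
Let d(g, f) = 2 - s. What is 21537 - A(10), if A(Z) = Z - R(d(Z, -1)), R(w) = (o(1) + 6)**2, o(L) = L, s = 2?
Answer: 21576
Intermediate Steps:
d(g, f) = 0 (d(g, f) = 2 - 1*2 = 2 - 2 = 0)
R(w) = 49 (R(w) = (1 + 6)**2 = 7**2 = 49)
A(Z) = -49 + Z (A(Z) = Z - 1*49 = Z - 49 = -49 + Z)
21537 - A(10) = 21537 - (-49 + 10) = 21537 - 1*(-39) = 21537 + 39 = 21576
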